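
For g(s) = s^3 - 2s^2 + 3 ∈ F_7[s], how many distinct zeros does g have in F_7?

Evaluate at each of the 7 elements of F_7:
g(0) = 3; g(1) = 2; g(2) = 3; g(3) = 5; g(4) = 0 → root; g(5) = 1; g(6) = 0 → root.
Roots: {4, 6}.

2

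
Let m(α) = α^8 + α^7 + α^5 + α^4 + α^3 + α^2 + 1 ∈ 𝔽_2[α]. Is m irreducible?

Check for roots in 𝔽_2: m(0) = 1; m(1) = 1.
No roots, so no linear factors.
Monic irreducibles of degree 2 over GF(2): α^2 + α + 1.
None of them divide m (all give nonzero remainder).
Monic irreducibles of degree 3 over GF(2): α^3 + α + 1, α^3 + α^2 + 1.
None of them divide m (all give nonzero remainder).
Monic irreducibles of degree 4 over GF(2): α^4 + α + 1, α^4 + α^3 + 1, α^4 + α^3 + α^2 + α + 1.
None of them divide m (all give nonzero remainder).
No irreducible factor of degree ≤ 4 exists, so m is irreducible over GF(2).

Yes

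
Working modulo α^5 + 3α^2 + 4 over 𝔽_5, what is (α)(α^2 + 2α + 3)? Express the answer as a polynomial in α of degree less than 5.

Multiply in 𝔽_5[α]: (α)·(α^2 + 2α + 3) = α^3 + 2α^2 + 3α.
Reduced: α^3 + 2α^2 + 3α.

α^3 + 2α^2 + 3α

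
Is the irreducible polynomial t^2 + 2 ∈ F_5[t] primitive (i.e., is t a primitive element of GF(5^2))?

No

Write f(t) = t^2 + 2.
|GF(5^2)^×| = 5^2 − 1 = 24. Prime factorization: 24 = 2^3·3.
f is primitive ⇔ t has order 24 in GF(5)[t]/(f), i.e. t^(24/q) ≠ 1 for each prime q | 24.
t^(12) mod f = 4.
t^(8) mod f = 1
Since t^(8) = 1, the order of t divides 8 < 24; not primitive.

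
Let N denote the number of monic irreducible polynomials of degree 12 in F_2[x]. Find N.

x^(2^12) − x is the product of all monic irreducibles of degree dividing 12; Möbius inversion gives N = (1/12) Σ μ(12/d)·2^d.
Divisors of 12: 1, 2, 3, 4, 6, 12; μ(12/d) for each: 0, 1, 0, -1, -1, 1.
Σ = 2^2 − 2^4 − 2^6 + 2^12 = 4020.
N = 4020/12 = 335.

335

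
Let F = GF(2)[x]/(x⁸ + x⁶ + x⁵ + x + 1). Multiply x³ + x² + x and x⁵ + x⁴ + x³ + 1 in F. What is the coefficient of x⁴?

1

Multiply in GF(2)[x]: (x³ + x² + x)·(x⁵ + x⁴ + x³ + 1) = x⁸ + x⁶ + x⁴ + x³ + x² + x.
Reduce using x⁸ ≡ x⁶ + x⁵ + x + 1 (mod x⁸ + x⁶ + x⁵ + x + 1).
Reduced: x⁵ + x⁴ + x³ + x² + 1.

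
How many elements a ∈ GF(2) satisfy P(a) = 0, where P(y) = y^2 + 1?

1

Evaluate at each of the 2 elements of GF(2):
P(0) = 1; P(1) = 0 → root.
Roots: {1}.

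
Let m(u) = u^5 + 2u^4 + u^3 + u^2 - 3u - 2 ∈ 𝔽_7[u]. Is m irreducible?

No

Check for roots in 𝔽_7: m(0) = 5; m(1) = 0 → root; m(2) = 5; m(3) = 3; m(4) = 6; m(5) = 0 → root; m(6) = 2.
m(1) = 0, so (u − 1) divides m(u); m is reducible.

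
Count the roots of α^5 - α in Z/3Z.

Write g(α) = α^5 - α.
Evaluate at each of the 3 elements of Z/3Z:
g(0) = 0 → root; g(1) = 0 → root; g(2) = 0 → root.
Roots: {0, 1, 2}.

3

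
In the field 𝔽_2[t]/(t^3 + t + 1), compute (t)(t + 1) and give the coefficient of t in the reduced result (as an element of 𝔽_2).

1

Multiply in 𝔽_2[t]: (t)·(t + 1) = t^2 + t.
Reduced: t^2 + t.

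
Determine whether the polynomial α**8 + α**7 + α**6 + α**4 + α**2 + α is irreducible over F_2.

No

Write g(α) = α**8 + α**7 + α**6 + α**4 + α**2 + α.
Check for roots in F_2: g(0) = 0 → root; g(1) = 0 → root.
g(0) = 0, so (α) divides g(α); g is reducible.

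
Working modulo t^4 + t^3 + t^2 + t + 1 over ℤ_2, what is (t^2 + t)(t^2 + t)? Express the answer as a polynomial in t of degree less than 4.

Multiply in ℤ_2[t]: (t^2 + t)·(t^2 + t) = t^4 + t^2.
Reduce using t^4 ≡ t^3 + t^2 + t + 1 (mod t^4 + t^3 + t^2 + t + 1).
Reduced: t^3 + t + 1.

t^3 + t + 1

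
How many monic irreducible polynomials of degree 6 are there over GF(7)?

By the necklace-counting formula, N_7(6) = (1/6) Σ_{d|6} μ(6/d)·7^d.
Divisors of 6: 1, 2, 3, 6; μ(6/d) for each: 1, -1, -1, 1.
Σ = 7^1 − 7^2 − 7^3 + 7^6 = 117264.
N = 117264/6 = 19544.

19544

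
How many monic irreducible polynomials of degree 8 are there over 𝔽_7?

The number of monic irreducibles of degree 8 over GF(7) is (1/8)·Σ_{d∣8} μ(8/d) 7^d.
Divisors of 8: 1, 2, 4, 8; μ(8/d) for each: 0, 0, -1, 1.
Σ = − 7^4 + 7^8 = 5762400.
N = 5762400/8 = 720300.

720300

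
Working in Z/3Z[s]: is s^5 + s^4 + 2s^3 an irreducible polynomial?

Write P(s) = s^5 + s^4 + 2s^3.
Check for roots in Z/3Z: P(0) = 0 → root; P(1) = 1; P(2) = 1.
P(0) = 0, so (s) divides P(s); P is reducible.

No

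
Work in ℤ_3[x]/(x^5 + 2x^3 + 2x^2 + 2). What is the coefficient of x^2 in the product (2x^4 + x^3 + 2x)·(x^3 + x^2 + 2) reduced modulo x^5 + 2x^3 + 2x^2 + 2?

Multiply in ℤ_3[x]: (2x^4 + x^3 + 2x)·(x^3 + x^2 + 2) = 2x^7 + x^5 + x^3 + x.
Reduce using x^5 ≡ x^3 + x^2 + 1 (mod x^5 + 2x^3 + 2x^2 + 2).
Reduced: 2x^4 + x^3 + 2x^2 + x.

2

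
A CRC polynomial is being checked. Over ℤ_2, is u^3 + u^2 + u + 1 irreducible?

No

Write g(u) = u^3 + u^2 + u + 1.
Check for roots in ℤ_2: g(0) = 1; g(1) = 0 → root.
g(1) = 0, so (u − 1) divides g(u); g is reducible.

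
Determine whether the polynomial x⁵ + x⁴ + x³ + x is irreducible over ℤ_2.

No

Write h(x) = x⁵ + x⁴ + x³ + x.
Check for roots in ℤ_2: h(0) = 0 → root; h(1) = 0 → root.
h(0) = 0, so (x) divides h(x); h is reducible.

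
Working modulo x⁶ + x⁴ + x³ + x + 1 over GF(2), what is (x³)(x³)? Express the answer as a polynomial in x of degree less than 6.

Multiply in GF(2)[x]: (x³)·(x³) = x⁶.
Reduce using x⁶ ≡ x⁴ + x³ + x + 1 (mod x⁶ + x⁴ + x³ + x + 1).
Reduced: x⁴ + x³ + x + 1.

x^4 + x^3 + x + 1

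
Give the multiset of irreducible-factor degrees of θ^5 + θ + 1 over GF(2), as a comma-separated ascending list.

Write g(θ) = θ^5 + θ + 1.
Roots in GF(2): g(0) = 1; g(1) = 1.
Complete factorization: g(θ) = (θ^2 + θ + 1)·(θ^3 + θ^2 + 1).
Factor degrees with multiplicity: 2 + 3 = 5.

2, 3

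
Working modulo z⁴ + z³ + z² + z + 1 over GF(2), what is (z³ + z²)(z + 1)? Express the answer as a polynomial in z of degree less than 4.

Multiply in GF(2)[z]: (z³ + z²)·(z + 1) = z⁴ + z².
Reduce using z⁴ ≡ z³ + z² + z + 1 (mod z⁴ + z³ + z² + z + 1).
Reduced: z³ + z + 1.

z^3 + z + 1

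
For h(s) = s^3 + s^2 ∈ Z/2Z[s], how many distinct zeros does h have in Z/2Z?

Evaluate at each of the 2 elements of Z/2Z:
h(0) = 0 → root; h(1) = 0 → root.
Roots: {0, 1}.

2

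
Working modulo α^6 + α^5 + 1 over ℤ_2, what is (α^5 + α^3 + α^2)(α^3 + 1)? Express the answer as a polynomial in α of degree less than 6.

Multiply in ℤ_2[α]: (α^5 + α^3 + α^2)·(α^3 + 1) = α^8 + α^6 + α^3 + α^2.
Reduce using α^6 ≡ α^5 + 1 (mod α^6 + α^5 + 1).
Reduced: α^3 + α.

α^3 + α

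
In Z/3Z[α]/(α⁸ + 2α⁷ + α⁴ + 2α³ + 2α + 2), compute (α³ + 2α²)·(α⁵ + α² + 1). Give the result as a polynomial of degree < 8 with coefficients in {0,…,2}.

α^5 + α^4 + 2α^3 + 2α^2 + α + 1

Multiply in Z/3Z[α]: (α³ + 2α²)·(α⁵ + α² + 1) = α⁸ + 2α⁷ + α⁵ + 2α⁴ + α³ + 2α².
Reduce using α⁸ ≡ α⁷ + 2α⁴ + α³ + α + 1 (mod α⁸ + 2α⁷ + α⁴ + 2α³ + 2α + 2).
Reduced: α⁵ + α⁴ + 2α³ + 2α² + α + 1.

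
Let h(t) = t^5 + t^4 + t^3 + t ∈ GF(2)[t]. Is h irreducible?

Check for roots in GF(2): h(0) = 0 → root; h(1) = 0 → root.
h(0) = 0, so (t) divides h(t); h is reducible.

No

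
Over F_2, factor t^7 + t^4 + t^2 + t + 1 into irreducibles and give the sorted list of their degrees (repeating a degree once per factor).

Write h(t) = t^7 + t^4 + t^2 + t + 1.
Roots in F_2: h(0) = 1; h(1) = 1.
Complete factorization: h(t) = (t^2 + t + 1)^2·(t^3 + t + 1).
Factor degrees with multiplicity: 2 + 2 + 3 = 7.

2, 2, 3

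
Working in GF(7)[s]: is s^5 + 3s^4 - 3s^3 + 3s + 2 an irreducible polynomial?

Yes

Write m(s) = s^5 + 3s^4 - 3s^3 + 3s + 2.
Check for roots in GF(7): m(0) = 2; m(1) = 6; m(2) = 1; m(3) = 3; m(4) = 4; m(5) = 1; m(6) = 4.
No roots, so no linear factors.
Degree-2 irreducible divisors: test the 21 monic irreducibles of degree 2 over GF(7).
None of them divide m (all give nonzero remainder).
No irreducible factor of degree ≤ 2 exists, so m is irreducible over GF(7).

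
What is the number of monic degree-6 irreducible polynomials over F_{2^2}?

The number of monic irreducibles of degree 6 over GF(4) is (1/6)·Σ_{d∣6} μ(6/d) 4^d.
Divisors of 6: 1, 2, 3, 6; μ(6/d) for each: 1, -1, -1, 1.
Σ = 4^1 − 4^2 − 4^3 + 4^6 = 4020.
N = 4020/6 = 670.

670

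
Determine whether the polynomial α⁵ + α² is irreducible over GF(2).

No

Write g(α) = α⁵ + α².
Check for roots in GF(2): g(0) = 0 → root; g(1) = 0 → root.
g(0) = 0, so (α) divides g(α); g is reducible.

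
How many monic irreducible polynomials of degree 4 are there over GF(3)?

18

The number of monic irreducibles of degree 4 over GF(3) is (1/4)·Σ_{d∣4} μ(4/d) 3^d.
Divisors of 4: 1, 2, 4; μ(4/d) for each: 0, -1, 1.
Σ = − 3^2 + 3^4 = 72.
N = 72/4 = 18.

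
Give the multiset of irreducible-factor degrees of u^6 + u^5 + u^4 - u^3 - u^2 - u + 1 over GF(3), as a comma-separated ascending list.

Write f(u) = u^6 + u^5 + u^4 - u^3 - u^2 - u + 1.
Roots in GF(3): f(0) = 1; f(1) = 1; f(2) = 0 → root.
Linear factors from roots: (u + 1).
Complete factorization: f(u) = (u + 1)·(u^2 - u - 1)·(u^3 + u^2 - 1).
Factor degrees with multiplicity: 1 + 2 + 3 = 6.

1, 2, 3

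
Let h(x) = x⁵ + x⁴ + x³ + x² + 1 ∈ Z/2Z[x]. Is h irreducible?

Yes

Check for roots in Z/2Z: h(0) = 1; h(1) = 1.
No roots, so no linear factors.
Monic irreducibles of degree 2 over GF(2): x² + x + 1.
None of them divide h (all give nonzero remainder).
No irreducible factor of degree ≤ 2 exists, so h is irreducible over GF(2).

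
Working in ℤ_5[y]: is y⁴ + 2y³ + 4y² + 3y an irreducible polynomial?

No

Write P(y) = y⁴ + 2y³ + 4y² + 3y.
Check for roots in ℤ_5: P(0) = 0 → root; P(1) = 0 → root; P(2) = 4; P(3) = 0 → root; P(4) = 0 → root.
P(0) = 0, so (y) divides P(y); P is reducible.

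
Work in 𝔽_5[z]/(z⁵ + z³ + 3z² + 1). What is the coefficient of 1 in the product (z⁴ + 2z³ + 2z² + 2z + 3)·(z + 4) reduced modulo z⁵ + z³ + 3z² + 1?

1

Multiply in 𝔽_5[z]: (z⁴ + 2z³ + 2z² + 2z + 3)·(z + 4) = z⁵ + z⁴ + z + 2.
Reduce using z⁵ ≡ 4z³ + 2z² + 4 (mod z⁵ + z³ + 3z² + 1).
Reduced: z⁴ + 4z³ + 2z² + z + 1.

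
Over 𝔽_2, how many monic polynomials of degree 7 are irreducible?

Gauss's count: N_{2}(7) = (1/7) Σ_{d|7} μ(7/d)·2^d.
Divisors of 7: 1, 7; μ(7/d) for each: -1, 1.
Σ = − 2^1 + 2^7 = 126.
N = 126/7 = 18.

18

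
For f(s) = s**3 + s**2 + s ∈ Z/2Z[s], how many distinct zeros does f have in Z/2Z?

Evaluate at each of the 2 elements of Z/2Z:
f(0) = 0 → root; f(1) = 1.
Roots: {0}.

1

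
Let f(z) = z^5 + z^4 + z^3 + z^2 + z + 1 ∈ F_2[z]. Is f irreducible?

No

Check for roots in F_2: f(0) = 1; f(1) = 0 → root.
f(1) = 0, so (z − 1) divides f(z); f is reducible.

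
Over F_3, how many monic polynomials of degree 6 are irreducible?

The number of monic irreducibles of degree 6 over GF(3) is (1/6)·Σ_{d∣6} μ(6/d) 3^d.
Divisors of 6: 1, 2, 3, 6; μ(6/d) for each: 1, -1, -1, 1.
Σ = 3^1 − 3^2 − 3^3 + 3^6 = 696.
N = 696/6 = 116.

116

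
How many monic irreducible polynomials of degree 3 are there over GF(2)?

2

Gauss's count: N_{2}(3) = (1/3) Σ_{d|3} μ(3/d)·2^d.
Divisors of 3: 1, 3; μ(3/d) for each: -1, 1.
Σ = − 2^1 + 2^3 = 6.
N = 6/3 = 2.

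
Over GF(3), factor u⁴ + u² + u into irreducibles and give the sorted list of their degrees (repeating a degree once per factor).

Write f(u) = u⁴ + u² + u.
Roots in GF(3): f(0) = 0 → root; f(1) = 0 → root; f(2) = 1.
Linear factors from roots: (u), (u + 2).
Complete factorization: f(u) = (u)·(u + 2)·(u² + u + 2).
Factor degrees with multiplicity: 1 + 1 + 2 = 4.

1, 1, 2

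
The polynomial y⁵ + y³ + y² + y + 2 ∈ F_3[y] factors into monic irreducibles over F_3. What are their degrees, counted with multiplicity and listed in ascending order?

1, 1, 3

Write f(y) = y⁵ + y³ + y² + y + 2.
Roots in F_3: f(0) = 2; f(1) = 0 → root; f(2) = 0 → root.
Linear factors from roots: (y + 2), (y + 1).
Complete factorization: f(y) = (y + 1)·(y + 2)·(y³ + 2y + 1).
Factor degrees with multiplicity: 1 + 1 + 3 = 5.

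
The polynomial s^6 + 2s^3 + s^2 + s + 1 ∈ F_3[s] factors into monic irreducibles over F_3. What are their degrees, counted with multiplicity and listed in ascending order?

1, 1, 1, 3

Write h(s) = s^6 + 2s^3 + s^2 + s + 1.
Roots in F_3: h(0) = 1; h(1) = 0 → root; h(2) = 0 → root.
Linear factors from roots: (s + 2), (s + 1).
Complete factorization: h(s) = (s + 1)·(s + 2)^2·(s^3 + s^2 + 2s + 1).
Factor degrees with multiplicity: 1 + 1 + 1 + 3 = 6.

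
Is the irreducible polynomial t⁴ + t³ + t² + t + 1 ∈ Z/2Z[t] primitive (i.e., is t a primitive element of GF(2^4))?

No

Write f(t) = t⁴ + t³ + t² + t + 1.
|GF(2^4)^×| = 2^4 − 1 = 15. Prime factorization: 15 = 3·5.
f is primitive ⇔ t has order 15 in GF(2)[t]/(f), i.e. t^(15/q) ≠ 1 for each prime q | 15.
t^(5) mod f = 1
t^(3) mod f = t³.
Since t^(5) = 1, the order of t divides 5 < 15; not primitive.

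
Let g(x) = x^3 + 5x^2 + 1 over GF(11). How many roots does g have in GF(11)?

Evaluate at each of the 11 elements of GF(11):
g(0) = 1; g(1) = 7; g(2) = 7; g(3) = 7; g(4) = 2; g(5) = 9; g(6) = 1; g(7) = 6; g(8) = 8; g(9) = 2; g(10) = 5.
No element is a root.

0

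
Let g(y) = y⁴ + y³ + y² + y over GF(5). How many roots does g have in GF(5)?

Evaluate at each of the 5 elements of GF(5):
g(0) = 0 → root; g(1) = 4; g(2) = 0 → root; g(3) = 0 → root; g(4) = 0 → root.
Roots: {0, 2, 3, 4}.

4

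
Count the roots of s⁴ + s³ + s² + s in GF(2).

Write g(s) = s⁴ + s³ + s² + s.
Evaluate at each of the 2 elements of GF(2):
g(0) = 0 → root; g(1) = 0 → root.
Roots: {0, 1}.

2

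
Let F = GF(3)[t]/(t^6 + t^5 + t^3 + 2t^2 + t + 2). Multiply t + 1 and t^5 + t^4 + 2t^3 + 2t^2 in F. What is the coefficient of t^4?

0

Multiply in GF(3)[t]: (t + 1)·(t^5 + t^4 + 2t^3 + 2t^2) = t^6 + 2t^5 + t^3 + 2t^2.
Reduce using t^6 ≡ 2t^5 + 2t^3 + t^2 + 2t + 1 (mod t^6 + t^5 + t^3 + 2t^2 + t + 2).
Reduced: t^5 + 2t + 1.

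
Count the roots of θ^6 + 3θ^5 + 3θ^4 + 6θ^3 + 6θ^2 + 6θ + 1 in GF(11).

Write h(θ) = θ^6 + 3θ^5 + 3θ^4 + 6θ^3 + 6θ^2 + 6θ + 1.
Evaluate at each of the 11 elements of GF(11):
h(0) = 1; h(1) = 4; h(2) = 7; h(3) = 0 → root; h(4) = 4; h(5) = 9; h(6) = 5; h(7) = 7; h(8) = 8; h(9) = 3; h(10) = 7.
Roots: {3}.

1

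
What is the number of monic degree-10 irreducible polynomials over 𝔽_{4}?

104754

x^(4^10) − x is the product of all monic irreducibles of degree dividing 10; Möbius inversion gives N = (1/10) Σ μ(10/d)·4^d.
Divisors of 10: 1, 2, 5, 10; μ(10/d) for each: 1, -1, -1, 1.
Σ = 4^1 − 4^2 − 4^5 + 4^10 = 1047540.
N = 1047540/10 = 104754.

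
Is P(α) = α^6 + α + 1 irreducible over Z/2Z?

Yes

Check for roots in Z/2Z: P(0) = 1; P(1) = 1.
No roots, so no linear factors.
Monic irreducibles of degree 2 over GF(2): α^2 + α + 1.
None of them divide P (all give nonzero remainder).
Monic irreducibles of degree 3 over GF(2): α^3 + α + 1, α^3 + α^2 + 1.
None of them divide P (all give nonzero remainder).
No irreducible factor of degree ≤ 3 exists, so P is irreducible over GF(2).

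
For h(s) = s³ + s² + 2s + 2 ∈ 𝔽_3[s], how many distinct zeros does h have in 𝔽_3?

2

Evaluate at each of the 3 elements of 𝔽_3:
h(0) = 2; h(1) = 0 → root; h(2) = 0 → root.
Roots: {1, 2}.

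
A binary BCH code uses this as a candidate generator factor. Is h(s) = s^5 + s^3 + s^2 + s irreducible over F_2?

No

Check for roots in F_2: h(0) = 0 → root; h(1) = 0 → root.
h(0) = 0, so (s) divides h(s); h is reducible.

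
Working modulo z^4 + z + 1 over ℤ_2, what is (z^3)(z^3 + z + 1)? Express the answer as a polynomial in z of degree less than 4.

Multiply in ℤ_2[z]: (z^3)·(z^3 + z + 1) = z^6 + z^4 + z^3.
Reduce using z^4 ≡ z + 1 (mod z^4 + z + 1).
Reduced: z^2 + z + 1.

z^2 + z + 1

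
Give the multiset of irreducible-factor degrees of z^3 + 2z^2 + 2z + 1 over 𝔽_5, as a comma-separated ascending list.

Write h(z) = z^3 + 2z^2 + 2z + 1.
Roots in 𝔽_5: h(0) = 1; h(1) = 1; h(2) = 1; h(3) = 2; h(4) = 0 → root.
Linear factors from roots: (z + 1).
Complete factorization: h(z) = (z + 1)·(z^2 + z + 1).
Factor degrees with multiplicity: 1 + 2 = 3.

1, 2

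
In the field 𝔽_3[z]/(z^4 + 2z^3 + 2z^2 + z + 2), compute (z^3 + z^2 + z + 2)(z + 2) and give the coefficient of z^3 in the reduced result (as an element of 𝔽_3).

Multiply in 𝔽_3[z]: (z^3 + z^2 + z + 2)·(z + 2) = z^4 + z + 1.
Reduce using z^4 ≡ z^3 + z^2 + 2z + 1 (mod z^4 + 2z^3 + 2z^2 + z + 2).
Reduced: z^3 + z^2 + 2.

1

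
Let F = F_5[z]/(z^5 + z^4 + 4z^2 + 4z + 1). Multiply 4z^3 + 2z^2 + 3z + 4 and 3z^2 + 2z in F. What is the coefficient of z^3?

3

Multiply in F_5[z]: (4z^3 + 2z^2 + 3z + 4)·(3z^2 + 2z) = 2z^5 + 4z^4 + 3z^3 + 3z^2 + 3z.
Reduce using z^5 ≡ 4z^4 + z^2 + z + 4 (mod z^5 + z^4 + 4z^2 + 4z + 1).
Reduced: 2z^4 + 3z^3 + 3.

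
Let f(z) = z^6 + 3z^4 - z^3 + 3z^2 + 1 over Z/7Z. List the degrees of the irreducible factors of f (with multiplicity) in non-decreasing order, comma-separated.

1, 1, 1, 1, 2

Linear factors from roots: (z - 1), (z - 3), (z + 2).
Complete factorization: f(z) = (z + 2)·(z - 3)·(z - 1)^2·(z^2 + 3z + 1).
Factor degrees with multiplicity: 1 + 1 + 1 + 1 + 2 = 6.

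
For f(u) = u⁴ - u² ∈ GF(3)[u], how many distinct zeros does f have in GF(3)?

3

Evaluate at each of the 3 elements of GF(3):
f(0) = 0 → root; f(1) = 0 → root; f(2) = 0 → root.
Roots: {0, 1, 2}.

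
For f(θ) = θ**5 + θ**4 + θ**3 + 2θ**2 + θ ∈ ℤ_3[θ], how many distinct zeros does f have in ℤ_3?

3

Evaluate at each of the 3 elements of ℤ_3:
f(0) = 0 → root; f(1) = 0 → root; f(2) = 0 → root.
Roots: {0, 1, 2}.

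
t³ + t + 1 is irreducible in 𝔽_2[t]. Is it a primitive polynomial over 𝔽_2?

Write f(t) = t³ + t + 1.
|GF(2^3)^×| = 2^3 − 1 = 7. Prime factorization: 7 = 7.
f is primitive ⇔ t has order 7 in GF(2)[t]/(f), i.e. t^(7/q) ≠ 1 for each prime q | 7.
t^(1) mod f = t.
None equal 1, so t has full order 7; f is primitive.

Yes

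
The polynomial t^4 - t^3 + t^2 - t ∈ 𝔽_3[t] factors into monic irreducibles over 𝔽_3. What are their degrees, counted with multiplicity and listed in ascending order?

Write h(t) = t^4 - t^3 + t^2 - t.
Roots in 𝔽_3: h(0) = 0 → root; h(1) = 0 → root; h(2) = 1.
Linear factors from roots: (t), (t - 1).
Complete factorization: h(t) = (t)·(t - 1)·(t^2 + 1).
Factor degrees with multiplicity: 1 + 1 + 2 = 4.

1, 1, 2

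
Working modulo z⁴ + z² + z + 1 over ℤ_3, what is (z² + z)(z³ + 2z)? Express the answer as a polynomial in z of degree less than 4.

Multiply in ℤ_3[z]: (z² + z)·(z³ + 2z) = z⁵ + z⁴ + 2z³ + 2z².
Reduce using z⁴ ≡ 2z² + 2z + 2 (mod z⁴ + z² + z + 1).
Reduced: z³ + z + 2.

z^3 + z + 2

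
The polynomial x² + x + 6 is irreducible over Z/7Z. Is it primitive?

No

Write f(x) = x² + x + 6.
|GF(7^2)^×| = 7^2 − 1 = 48. Prime factorization: 48 = 2^4·3.
f is primitive ⇔ x has order 48 in GF(7)[x]/(f), i.e. x^(48/q) ≠ 1 for each prime q | 48.
x^(24) mod f = 6.
x^(16) mod f = 1
Since x^(16) = 1, the order of x divides 16 < 48; not primitive.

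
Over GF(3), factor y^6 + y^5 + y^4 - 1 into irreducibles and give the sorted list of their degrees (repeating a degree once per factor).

Write g(y) = y^6 + y^5 + y^4 - 1.
Roots in GF(3): g(0) = 2; g(1) = 2; g(2) = 0 → root.
Linear factors from roots: (y + 1).
Complete factorization: g(y) = (y + 1)·(y^2 + y - 1)·(y^3 - y^2 + 1).
Factor degrees with multiplicity: 1 + 2 + 3 = 6.

1, 2, 3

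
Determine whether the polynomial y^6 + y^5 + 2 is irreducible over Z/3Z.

Write f(y) = y^6 + y^5 + 2.
Check for roots in Z/3Z: f(0) = 2; f(1) = 1; f(2) = 2.
No roots, so no linear factors.
Monic irreducibles of degree 2 over GF(3): y^2 + 1, y^2 + y + 2, y^2 + 2y + 2.
None of them divide f (all give nonzero remainder).
Degree-3 irreducible divisors: test the 8 monic irreducibles of degree 3 over GF(3).
None of them divide f (all give nonzero remainder).
No irreducible factor of degree ≤ 3 exists, so f is irreducible over GF(3).

Yes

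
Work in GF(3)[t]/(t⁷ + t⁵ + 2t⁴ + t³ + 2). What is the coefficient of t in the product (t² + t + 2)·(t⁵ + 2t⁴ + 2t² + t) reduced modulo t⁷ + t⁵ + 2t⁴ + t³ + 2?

2

Multiply in GF(3)[t]: (t² + t + 2)·(t⁵ + 2t⁴ + 2t² + t) = t⁷ + t⁵ + 2t² + 2t.
Reduce using t⁷ ≡ 2t⁵ + t⁴ + 2t³ + 1 (mod t⁷ + t⁵ + 2t⁴ + t³ + 2).
Reduced: t⁴ + 2t³ + 2t² + 2t + 1.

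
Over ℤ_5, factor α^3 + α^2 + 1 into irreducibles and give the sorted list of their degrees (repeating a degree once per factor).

Write f(α) = α^3 + α^2 + 1.
Roots in ℤ_5: f(0) = 1; f(1) = 3; f(2) = 3; f(3) = 2; f(4) = 1.
Complete factorization: f(α) = (α^3 + α^2 + 1).
Factor degrees with multiplicity: 3 = 3.

3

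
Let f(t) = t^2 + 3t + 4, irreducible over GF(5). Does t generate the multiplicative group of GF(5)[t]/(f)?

No

|GF(5^2)^×| = 5^2 − 1 = 24. Prime factorization: 24 = 2^3·3.
f is primitive ⇔ t has order 24 in GF(5)[t]/(f), i.e. t^(24/q) ≠ 1 for each prime q | 24.
t^(12) mod f = 1
t^(8) mod f = 3t + 4.
Since t^(12) = 1, the order of t divides 12 < 24; not primitive.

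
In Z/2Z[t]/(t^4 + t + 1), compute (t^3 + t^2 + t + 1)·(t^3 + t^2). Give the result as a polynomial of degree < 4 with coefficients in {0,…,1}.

Multiply in Z/2Z[t]: (t^3 + t^2 + t + 1)·(t^3 + t^2) = t^6 + t^2.
Reduce using t^4 ≡ t + 1 (mod t^4 + t + 1).
Reduced: t^3.

t^3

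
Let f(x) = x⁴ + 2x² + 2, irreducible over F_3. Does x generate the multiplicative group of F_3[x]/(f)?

|GF(3^4)^×| = 3^4 − 1 = 80. Prime factorization: 80 = 2^4·5.
f is primitive ⇔ x has order 80 in GF(3)[x]/(f), i.e. x^(80/q) ≠ 1 for each prime q | 80.
x^(40) mod f = 2.
x^(16) mod f = 1
Since x^(16) = 1, the order of x divides 16 < 80; not primitive.

No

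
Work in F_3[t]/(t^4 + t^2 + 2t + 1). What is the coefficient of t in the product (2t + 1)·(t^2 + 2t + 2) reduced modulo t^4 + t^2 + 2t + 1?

0

Multiply in F_3[t]: (2t + 1)·(t^2 + 2t + 2) = 2t^3 + 2t^2 + 2.
Reduced: 2t^3 + 2t^2 + 2.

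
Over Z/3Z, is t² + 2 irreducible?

Write g(t) = t² + 2.
Check for roots in Z/3Z: g(0) = 2; g(1) = 0 → root; g(2) = 0 → root.
g(1) = 0, so (t − 1) divides g(t); g is reducible.

No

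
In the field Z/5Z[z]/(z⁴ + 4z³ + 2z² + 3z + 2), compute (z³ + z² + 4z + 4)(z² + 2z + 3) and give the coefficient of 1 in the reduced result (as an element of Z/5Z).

4

Multiply in Z/5Z[z]: (z³ + z² + 4z + 4)·(z² + 2z + 3) = z⁵ + 3z⁴ + 4z³ + 2.
Reduce using z⁴ ≡ z³ + 3z² + 2z + 3 (mod z⁴ + 4z³ + 2z² + 3z + 2).
Reduced: z³ + 4z² + z + 4.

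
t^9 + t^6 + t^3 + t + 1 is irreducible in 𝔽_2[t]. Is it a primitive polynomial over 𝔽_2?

No

Write f(t) = t^9 + t^6 + t^3 + t + 1.
|GF(2^9)^×| = 2^9 − 1 = 511. Prime factorization: 511 = 7·73.
f is primitive ⇔ t has order 511 in GF(2)[t]/(f), i.e. t^(511/q) ≠ 1 for each prime q | 511.
t^(73) mod f = 1
t^(7) mod f = t^7.
Since t^(73) = 1, the order of t divides 73 < 511; not primitive.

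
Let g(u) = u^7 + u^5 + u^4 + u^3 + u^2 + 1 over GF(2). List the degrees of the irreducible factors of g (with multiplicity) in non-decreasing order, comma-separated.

Roots in GF(2): g(0) = 1; g(1) = 0 → root.
Linear factors from roots: (u + 1).
Complete factorization: g(u) = (u + 1)·(u^2 + u + 1)^3.
Factor degrees with multiplicity: 1 + 2 + 2 + 2 = 7.

1, 2, 2, 2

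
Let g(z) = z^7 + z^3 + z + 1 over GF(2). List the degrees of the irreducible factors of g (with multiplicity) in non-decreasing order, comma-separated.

Roots in GF(2): g(0) = 1; g(1) = 0 → root.
Linear factors from roots: (z + 1).
Complete factorization: g(z) = (z + 1)·(z^2 + z + 1)·(z^4 + z + 1).
Factor degrees with multiplicity: 1 + 2 + 4 = 7.

1, 2, 4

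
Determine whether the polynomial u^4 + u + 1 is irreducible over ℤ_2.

Write g(u) = u^4 + u + 1.
Check for roots in ℤ_2: g(0) = 1; g(1) = 1.
No roots, so no linear factors.
Monic irreducibles of degree 2 over GF(2): u^2 + u + 1.
None of them divide g (all give nonzero remainder).
No irreducible factor of degree ≤ 2 exists, so g is irreducible over GF(2).

Yes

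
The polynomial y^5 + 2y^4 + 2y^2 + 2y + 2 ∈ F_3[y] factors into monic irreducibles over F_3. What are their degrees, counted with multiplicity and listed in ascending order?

1, 1, 3

Write g(y) = y^5 + 2y^4 + 2y^2 + 2y + 2.
Roots in F_3: g(0) = 2; g(1) = 0 → root; g(2) = 0 → root.
Linear factors from roots: (y + 2), (y + 1).
Complete factorization: g(y) = (y + 1)·(y + 2)·(y^3 + 2y^2 + y + 1).
Factor degrees with multiplicity: 1 + 1 + 3 = 5.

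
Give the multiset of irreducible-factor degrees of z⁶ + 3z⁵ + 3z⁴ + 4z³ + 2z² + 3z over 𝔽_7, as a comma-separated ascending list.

1, 1, 2, 2

Write h(z) = z⁶ + 3z⁵ + 3z⁴ + 4z³ + 2z² + 3z.
Linear factors from roots: (z), (z + 2).
Complete factorization: h(z) = (z)·(z + 2)·(z² + 2)·(z² + z + 6).
Factor degrees with multiplicity: 1 + 1 + 2 + 2 = 6.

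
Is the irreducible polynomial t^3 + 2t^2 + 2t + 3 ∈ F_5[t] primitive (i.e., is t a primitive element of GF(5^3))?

Write f(t) = t^3 + 2t^2 + 2t + 3.
|GF(5^3)^×| = 5^3 − 1 = 124. Prime factorization: 124 = 2^2·31.
f is primitive ⇔ t has order 124 in GF(5)[t]/(f), i.e. t^(124/q) ≠ 1 for each prime q | 124.
t^(62) mod f = 4.
t^(4) mod f = 2t^2 + t + 1.
None equal 1, so t has full order 124; f is primitive.

Yes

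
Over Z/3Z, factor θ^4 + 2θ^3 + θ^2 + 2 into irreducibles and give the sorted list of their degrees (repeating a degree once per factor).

Write g(θ) = θ^4 + 2θ^3 + θ^2 + 2.
Roots in Z/3Z: g(0) = 2; g(1) = 0 → root; g(2) = 2.
Linear factors from roots: (θ + 2).
Complete factorization: g(θ) = (θ + 2)^2·(θ^2 + θ + 2).
Factor degrees with multiplicity: 1 + 1 + 2 = 4.

1, 1, 2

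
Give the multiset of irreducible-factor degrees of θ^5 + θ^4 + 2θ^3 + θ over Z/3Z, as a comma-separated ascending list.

1, 1, 3

Write f(θ) = θ^5 + θ^4 + 2θ^3 + θ.
Roots in Z/3Z: f(0) = 0 → root; f(1) = 2; f(2) = 0 → root.
Linear factors from roots: (θ), (θ + 1).
Complete factorization: f(θ) = (θ)·(θ + 1)·(θ^3 + 2θ + 1).
Factor degrees with multiplicity: 1 + 1 + 3 = 5.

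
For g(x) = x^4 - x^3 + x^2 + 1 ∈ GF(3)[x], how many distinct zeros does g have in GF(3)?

0

Evaluate at each of the 3 elements of GF(3):
g(0) = 1; g(1) = 2; g(2) = 1.
No element is a root.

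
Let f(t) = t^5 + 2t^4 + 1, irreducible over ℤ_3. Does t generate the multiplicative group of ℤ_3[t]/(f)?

Yes

|GF(3^5)^×| = 3^5 − 1 = 242. Prime factorization: 242 = 2·11^2.
f is primitive ⇔ t has order 242 in GF(3)[t]/(f), i.e. t^(242/q) ≠ 1 for each prime q | 242.
t^(121) mod f = 2.
t^(22) mod f = 2t^2 + 2t + 1.
None equal 1, so t has full order 242; f is primitive.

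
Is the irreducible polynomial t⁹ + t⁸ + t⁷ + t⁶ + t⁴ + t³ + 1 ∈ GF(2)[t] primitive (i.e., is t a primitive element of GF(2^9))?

Yes

Write f(t) = t⁹ + t⁸ + t⁷ + t⁶ + t⁴ + t³ + 1.
|GF(2^9)^×| = 2^9 − 1 = 511. Prime factorization: 511 = 7·73.
f is primitive ⇔ t has order 511 in GF(2)[t]/(f), i.e. t^(511/q) ≠ 1 for each prime q | 511.
t^(73) mod f = t⁸ + t⁷ + t⁶ + t³ + t + 1.
t^(7) mod f = t⁷.
None equal 1, so t has full order 511; f is primitive.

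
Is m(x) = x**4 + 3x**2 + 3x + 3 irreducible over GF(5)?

Check for roots in GF(5): m(0) = 3; m(1) = 0 → root; m(2) = 2; m(3) = 0 → root; m(4) = 4.
m(1) = 0, so (x − 1) divides m(x); m is reducible.

No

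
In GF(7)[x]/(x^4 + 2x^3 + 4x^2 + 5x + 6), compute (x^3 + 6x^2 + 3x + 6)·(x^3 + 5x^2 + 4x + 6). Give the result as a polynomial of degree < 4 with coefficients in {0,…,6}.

Multiply in GF(7)[x]: (x^3 + 6x^2 + 3x + 6)·(x^3 + 5x^2 + 4x + 6) = x^6 + 4x^5 + 2x^4 + 2x^3 + x^2 + 1.
Reduce using x^4 ≡ 5x^3 + 3x^2 + 2x + 1 (mod x^4 + 2x^3 + 4x^2 + 5x + 6).
Reduced: x^3 + 2x^2 + 4x + 2.

x^3 + 2x^2 + 4x + 2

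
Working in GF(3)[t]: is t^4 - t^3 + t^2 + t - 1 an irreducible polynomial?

Yes

Write h(t) = t^4 - t^3 + t^2 + t - 1.
Check for roots in GF(3): h(0) = 2; h(1) = 1; h(2) = 1.
No roots, so no linear factors.
Monic irreducibles of degree 2 over GF(3): t^2 + 1, t^2 + t - 1, t^2 - t - 1.
None of them divide h (all give nonzero remainder).
No irreducible factor of degree ≤ 2 exists, so h is irreducible over GF(3).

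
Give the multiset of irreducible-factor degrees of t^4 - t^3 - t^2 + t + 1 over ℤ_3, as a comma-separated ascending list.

2, 2

Write h(t) = t^4 - t^3 - t^2 + t + 1.
Roots in ℤ_3: h(0) = 1; h(1) = 1; h(2) = 1.
Complete factorization: h(t) = (t^2 + t - 1)^2.
Factor degrees with multiplicity: 2 + 2 = 4.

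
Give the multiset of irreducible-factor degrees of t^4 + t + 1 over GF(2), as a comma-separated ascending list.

4

Write g(t) = t^4 + t + 1.
Roots in GF(2): g(0) = 1; g(1) = 1.
Complete factorization: g(t) = (t^4 + t + 1).
Factor degrees with multiplicity: 4 = 4.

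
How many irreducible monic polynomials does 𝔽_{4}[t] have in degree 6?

x^(4^6) − x is the product of all monic irreducibles of degree dividing 6; Möbius inversion gives N = (1/6) Σ μ(6/d)·4^d.
Divisors of 6: 1, 2, 3, 6; μ(6/d) for each: 1, -1, -1, 1.
Σ = 4^1 − 4^2 − 4^3 + 4^6 = 4020.
N = 4020/6 = 670.

670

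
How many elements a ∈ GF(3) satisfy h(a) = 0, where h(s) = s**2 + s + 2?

Evaluate at each of the 3 elements of GF(3):
h(0) = 2; h(1) = 1; h(2) = 2.
No element is a root.

0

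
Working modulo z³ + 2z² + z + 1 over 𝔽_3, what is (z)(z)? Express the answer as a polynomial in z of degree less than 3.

z^2

Multiply in 𝔽_3[z]: (z)·(z) = z².
Reduced: z².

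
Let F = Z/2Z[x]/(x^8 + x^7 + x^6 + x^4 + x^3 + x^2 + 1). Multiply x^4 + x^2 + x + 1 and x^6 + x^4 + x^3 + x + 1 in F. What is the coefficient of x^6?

1

Multiply in Z/2Z[x]: (x^4 + x^2 + x + 1)·(x^6 + x^4 + x^3 + x + 1) = x^10 + x^5 + x^4 + 1.
Reduce using x^8 ≡ x^7 + x^6 + x^4 + x^3 + x^2 + 1 (mod x^8 + x^7 + x^6 + x^4 + x^3 + x^2 + 1).
Reduced: x^7 + x^6 + x^5 + x^4 + x^3 + x^2 + x + 1.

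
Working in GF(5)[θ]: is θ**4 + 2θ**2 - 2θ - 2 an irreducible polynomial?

Yes

Write P(θ) = θ**4 + 2θ**2 - 2θ - 2.
Check for roots in GF(5): P(0) = 3; P(1) = 4; P(2) = 3; P(3) = 1; P(4) = 3.
No roots, so no linear factors.
Degree-2 irreducible divisors: test the 10 monic irreducibles of degree 2 over GF(5).
None of them divide P (all give nonzero remainder).
No irreducible factor of degree ≤ 2 exists, so P is irreducible over GF(5).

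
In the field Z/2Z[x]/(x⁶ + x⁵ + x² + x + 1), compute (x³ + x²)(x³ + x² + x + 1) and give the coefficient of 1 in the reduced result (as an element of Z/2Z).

Multiply in Z/2Z[x]: (x³ + x²)·(x³ + x² + x + 1) = x⁶ + x².
Reduce using x⁶ ≡ x⁵ + x² + x + 1 (mod x⁶ + x⁵ + x² + x + 1).
Reduced: x⁵ + x + 1.

1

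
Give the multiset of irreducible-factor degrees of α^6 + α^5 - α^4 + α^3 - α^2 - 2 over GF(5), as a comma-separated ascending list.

1, 2, 3

Write h(α) = α^6 + α^5 - α^4 + α^3 - α^2 - 2.
Roots in GF(5): h(0) = 3; h(1) = 4; h(2) = 2; h(3) = 2; h(4) = 0 → root.
Linear factors from roots: (α + 1).
Complete factorization: h(α) = (α + 1)·(α^2 - 2α - 1)·(α^3 + 2α^2 - α + 2).
Factor degrees with multiplicity: 1 + 2 + 3 = 6.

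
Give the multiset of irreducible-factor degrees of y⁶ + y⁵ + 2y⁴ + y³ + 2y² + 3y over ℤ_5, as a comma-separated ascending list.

Write h(y) = y⁶ + y⁵ + 2y⁴ + y³ + 2y² + 3y.
Roots in ℤ_5: h(0) = 0 → root; h(1) = 0 → root; h(2) = 0 → root; h(3) = 3; h(4) = 0 → root.
Linear factors from roots: (y), (y + 4), (y + 3), (y + 1).
Complete factorization: h(y) = (y)·(y + 1)·(y + 3)·(y + 4)·(y² + 3y + 4).
Factor degrees with multiplicity: 1 + 1 + 1 + 1 + 2 = 6.

1, 1, 1, 1, 2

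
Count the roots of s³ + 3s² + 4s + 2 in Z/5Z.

Write f(s) = s³ + 3s² + 4s + 2.
Evaluate at each of the 5 elements of Z/5Z:
f(0) = 2; f(1) = 0 → root; f(2) = 0 → root; f(3) = 3; f(4) = 0 → root.
Roots: {1, 2, 4}.

3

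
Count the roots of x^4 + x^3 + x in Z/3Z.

Write f(x) = x^4 + x^3 + x.
Evaluate at each of the 3 elements of Z/3Z:
f(0) = 0 → root; f(1) = 0 → root; f(2) = 2.
Roots: {0, 1}.

2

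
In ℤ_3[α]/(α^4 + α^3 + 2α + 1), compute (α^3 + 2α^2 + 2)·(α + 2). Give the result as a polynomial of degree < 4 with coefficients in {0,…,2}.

α^2

Multiply in ℤ_3[α]: (α^3 + 2α^2 + 2)·(α + 2) = α^4 + α^3 + α^2 + 2α + 1.
Reduce using α^4 ≡ 2α^3 + α + 2 (mod α^4 + α^3 + 2α + 1).
Reduced: α^2.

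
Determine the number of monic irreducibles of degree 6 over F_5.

2580

The number of monic irreducibles of degree 6 over GF(5) is (1/6)·Σ_{d∣6} μ(6/d) 5^d.
Divisors of 6: 1, 2, 3, 6; μ(6/d) for each: 1, -1, -1, 1.
Σ = 5^1 − 5^2 − 5^3 + 5^6 = 15480.
N = 15480/6 = 2580.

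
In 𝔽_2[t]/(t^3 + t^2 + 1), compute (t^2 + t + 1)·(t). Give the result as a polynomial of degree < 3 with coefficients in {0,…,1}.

Multiply in 𝔽_2[t]: (t^2 + t + 1)·(t) = t^3 + t^2 + t.
Reduce using t^3 ≡ t^2 + 1 (mod t^3 + t^2 + 1).
Reduced: t + 1.

t + 1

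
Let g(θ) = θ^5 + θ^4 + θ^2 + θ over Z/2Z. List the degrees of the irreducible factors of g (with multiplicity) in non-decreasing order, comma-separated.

Roots in Z/2Z: g(0) = 0 → root; g(1) = 0 → root.
Linear factors from roots: (θ), (θ + 1).
Complete factorization: g(θ) = (θ)·(θ + 1)^2·(θ^2 + θ + 1).
Factor degrees with multiplicity: 1 + 1 + 1 + 2 = 5.

1, 1, 1, 2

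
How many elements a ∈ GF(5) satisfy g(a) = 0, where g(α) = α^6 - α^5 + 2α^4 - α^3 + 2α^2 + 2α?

4

Evaluate at each of the 5 elements of GF(5):
g(0) = 0 → root; g(1) = 0 → root; g(2) = 3; g(3) = 0 → root; g(4) = 0 → root.
Roots: {0, 1, 3, 4}.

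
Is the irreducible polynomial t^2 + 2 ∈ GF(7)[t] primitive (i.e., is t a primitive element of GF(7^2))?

No

Write f(t) = t^2 + 2.
|GF(7^2)^×| = 7^2 − 1 = 48. Prime factorization: 48 = 2^4·3.
f is primitive ⇔ t has order 48 in GF(7)[t]/(f), i.e. t^(48/q) ≠ 1 for each prime q | 48.
t^(24) mod f = 1
t^(16) mod f = 4.
Since t^(24) = 1, the order of t divides 24 < 48; not primitive.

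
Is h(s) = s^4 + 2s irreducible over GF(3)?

Check for roots in GF(3): h(0) = 0 → root; h(1) = 0 → root; h(2) = 2.
h(0) = 0, so (s) divides h(s); h is reducible.

No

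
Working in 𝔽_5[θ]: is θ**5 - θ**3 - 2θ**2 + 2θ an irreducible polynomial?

Write f(θ) = θ**5 - θ**3 - 2θ**2 + 2θ.
Check for roots in 𝔽_5: f(0) = 0 → root; f(1) = 0 → root; f(2) = 0 → root; f(3) = 4; f(4) = 1.
f(0) = 0, so (θ) divides f(θ); f is reducible.

No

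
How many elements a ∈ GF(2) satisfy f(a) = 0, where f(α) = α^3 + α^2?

Evaluate at each of the 2 elements of GF(2):
f(0) = 0 → root; f(1) = 0 → root.
Roots: {0, 1}.

2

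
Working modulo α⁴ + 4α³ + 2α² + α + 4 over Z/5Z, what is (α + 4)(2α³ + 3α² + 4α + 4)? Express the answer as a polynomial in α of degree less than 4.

Multiply in Z/5Z[α]: (α + 4)·(2α³ + 3α² + 4α + 4) = 2α⁴ + α³ + α² + 1.
Reduce using α⁴ ≡ α³ + 3α² + 4α + 1 (mod α⁴ + 4α³ + 2α² + α + 4).
Reduced: 3α³ + 2α² + 3α + 3.

3α^3 + 2α^2 + 3α + 3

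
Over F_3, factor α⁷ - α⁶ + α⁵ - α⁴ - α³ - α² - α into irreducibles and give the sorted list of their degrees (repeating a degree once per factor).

1, 1, 1, 2, 2

Write f(α) = α⁷ - α⁶ + α⁵ - α⁴ - α³ - α² - α.
Roots in F_3: f(0) = 0 → root; f(1) = 0 → root; f(2) = 0 → root.
Linear factors from roots: (α), (α - 1), (α + 1).
Complete factorization: f(α) = (α)·(α + 1)·(α - 1)·(α² + α - 1)^2.
Factor degrees with multiplicity: 1 + 1 + 1 + 2 + 2 = 7.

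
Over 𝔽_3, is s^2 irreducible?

No

Write m(s) = s^2.
Check for roots in 𝔽_3: m(0) = 0 → root; m(1) = 1; m(2) = 1.
m(0) = 0, so (s) divides m(s); m is reducible.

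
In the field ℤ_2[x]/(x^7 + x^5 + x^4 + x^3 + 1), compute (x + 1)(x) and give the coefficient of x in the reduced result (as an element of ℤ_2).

Multiply in ℤ_2[x]: (x + 1)·(x) = x^2 + x.
Reduced: x^2 + x.

1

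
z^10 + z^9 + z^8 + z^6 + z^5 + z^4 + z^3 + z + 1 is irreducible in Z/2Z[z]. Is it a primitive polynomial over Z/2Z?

Write f(z) = z^10 + z^9 + z^8 + z^6 + z^5 + z^4 + z^3 + z + 1.
|GF(2^10)^×| = 2^10 − 1 = 1023. Prime factorization: 1023 = 3·11·31.
f is primitive ⇔ z has order 1023 in GF(2)[z]/(f), i.e. z^(1023/q) ≠ 1 for each prime q | 1023.
z^(341) mod f = 1
z^(93) mod f = z^9 + z^8 + z^6 + z^2 + 1.
z^(33) mod f = z^9 + z^6 + z^5 + z^4 + z.
Since z^(341) = 1, the order of z divides 341 < 1023; not primitive.

No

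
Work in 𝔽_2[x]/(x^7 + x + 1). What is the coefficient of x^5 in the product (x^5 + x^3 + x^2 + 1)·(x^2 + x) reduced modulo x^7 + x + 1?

Multiply in 𝔽_2[x]: (x^5 + x^3 + x^2 + 1)·(x^2 + x) = x^7 + x^6 + x^5 + x^3 + x^2 + x.
Reduce using x^7 ≡ x + 1 (mod x^7 + x + 1).
Reduced: x^6 + x^5 + x^3 + x^2 + 1.

1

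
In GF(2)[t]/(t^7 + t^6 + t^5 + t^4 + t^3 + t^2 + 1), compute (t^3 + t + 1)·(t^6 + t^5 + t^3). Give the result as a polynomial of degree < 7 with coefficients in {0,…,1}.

Multiply in GF(2)[t]: (t^3 + t + 1)·(t^6 + t^5 + t^3) = t^9 + t^8 + t^7 + t^6 + t^5 + t^4 + t^3.
Reduce using t^7 ≡ t^6 + t^5 + t^4 + t^3 + t^2 + 1 (mod t^7 + t^6 + t^5 + t^4 + t^3 + t^2 + 1).
Reduced: t^3 + t^2.

t^3 + t^2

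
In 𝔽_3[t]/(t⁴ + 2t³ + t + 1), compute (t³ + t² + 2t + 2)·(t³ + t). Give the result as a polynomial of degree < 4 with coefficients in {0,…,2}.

Multiply in 𝔽_3[t]: (t³ + t² + 2t + 2)·(t³ + t) = t⁶ + t⁵ + 2t² + 2t.
Reduce using t⁴ ≡ t³ + 2t + 2 (mod t⁴ + 2t³ + t + 1).
Reduced: t³ + 2t² + t + 1.

t^3 + 2t^2 + t + 1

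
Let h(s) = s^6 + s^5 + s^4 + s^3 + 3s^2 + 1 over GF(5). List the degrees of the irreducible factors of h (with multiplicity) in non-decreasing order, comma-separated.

6

Roots in GF(5): h(0) = 1; h(1) = 3; h(2) = 3; h(3) = 3; h(4) = 4.
Complete factorization: h(s) = (s^6 + s^5 + s^4 + s^3 + 3s^2 + 1).
Factor degrees with multiplicity: 6 = 6.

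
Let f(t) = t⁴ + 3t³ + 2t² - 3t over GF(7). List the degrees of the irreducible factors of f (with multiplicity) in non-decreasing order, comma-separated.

1, 1, 2

Linear factors from roots: (t), (t - 2).
Complete factorization: f(t) = (t)·(t - 2)·(t² - 2t - 2).
Factor degrees with multiplicity: 1 + 1 + 2 = 4.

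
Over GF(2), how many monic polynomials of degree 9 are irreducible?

56

x^(2^9) − x is the product of all monic irreducibles of degree dividing 9; Möbius inversion gives N = (1/9) Σ μ(9/d)·2^d.
Divisors of 9: 1, 3, 9; μ(9/d) for each: 0, -1, 1.
Σ = − 2^3 + 2^9 = 504.
N = 504/9 = 56.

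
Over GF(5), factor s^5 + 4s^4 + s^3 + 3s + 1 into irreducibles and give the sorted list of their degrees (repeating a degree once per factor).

1, 1, 1, 2

Write h(s) = s^5 + 4s^4 + s^3 + 3s + 1.
Roots in GF(5): h(0) = 1; h(1) = 0 → root; h(2) = 1; h(3) = 4; h(4) = 0 → root.
Linear factors from roots: (s + 4), (s + 1).
Complete factorization: h(s) = (s + 4)·(s + 1)^2·(s^2 + 3s + 4).
Factor degrees with multiplicity: 1 + 1 + 1 + 2 = 5.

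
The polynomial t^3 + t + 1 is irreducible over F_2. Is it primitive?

Yes

Write f(t) = t^3 + t + 1.
|GF(2^3)^×| = 2^3 − 1 = 7. Prime factorization: 7 = 7.
f is primitive ⇔ t has order 7 in GF(2)[t]/(f), i.e. t^(7/q) ≠ 1 for each prime q | 7.
t^(1) mod f = t.
None equal 1, so t has full order 7; f is primitive.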